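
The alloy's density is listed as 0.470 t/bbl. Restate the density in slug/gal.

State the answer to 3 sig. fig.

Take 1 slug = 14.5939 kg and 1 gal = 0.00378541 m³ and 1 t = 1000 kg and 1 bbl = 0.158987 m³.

0.767 slug/gal

0.470 t/bbl × 1000 kg/t ÷ 0.158987 m³/bbl = 2956.22 kg/m³
2956.22 kg/m³ ÷ 14.5939 kg/slug × 0.00378541 m³/gal = 0.766793 slug/gal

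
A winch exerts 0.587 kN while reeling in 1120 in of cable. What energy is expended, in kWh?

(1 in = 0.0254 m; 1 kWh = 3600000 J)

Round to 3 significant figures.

0.00464 kWh

0.587 kN × 1000 → 587 N
1120 in × 0.0254 → 28.448 m
W = F × d = 587 N × 28.448 m = 16699 J
16699 J ÷ (3600000 J/kWh) = 0.00463861 kWh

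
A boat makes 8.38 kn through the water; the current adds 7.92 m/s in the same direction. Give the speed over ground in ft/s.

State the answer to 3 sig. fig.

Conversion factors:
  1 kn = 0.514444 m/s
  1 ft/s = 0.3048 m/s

40.1 ft/s

8.38 kn × 0.514444 → 4.31104 m/s
7.92 m/s (already m/s)
Combined: 4.31104 + 7.92 = 12.231 m/s
In ft/s: 12.231 / 0.3048 = 40.128 ft/s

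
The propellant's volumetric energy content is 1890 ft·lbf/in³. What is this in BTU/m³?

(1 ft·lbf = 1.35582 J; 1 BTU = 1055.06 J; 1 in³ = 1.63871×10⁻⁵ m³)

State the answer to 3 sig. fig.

1.48×10⁵ BTU/m³

1890 ft·lbf/in³ × 1.35582 J/ft·lbf ÷ 1.63871×10⁻⁵ m³/in³ = 1.56373×10⁸ J/m³
1.56373×10⁸ J/m³ ÷ 1055.06 J/BTU = 148212 BTU/m³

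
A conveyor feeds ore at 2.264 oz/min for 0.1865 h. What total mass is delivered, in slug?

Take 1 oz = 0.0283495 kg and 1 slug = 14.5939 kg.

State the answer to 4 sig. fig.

0.04921 slug

2.264 oz/min → 0.00106972 kg/s
0.1865 h → 671.4 s
m = ṁ × t = 0.00106972 × 671.4 = 0.71821 kg
In slug: 0.71821 / 14.5939 = 0.049213 slug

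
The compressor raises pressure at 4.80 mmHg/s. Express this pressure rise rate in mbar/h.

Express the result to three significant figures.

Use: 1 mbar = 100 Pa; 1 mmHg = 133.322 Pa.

4.80 mmHg/s × 133.322 Pa/mmHg = 639.946 Pa/s
639.946 Pa/s ÷ 100 Pa/mbar × 3600 s/h = 23038.1 mbar/h

2.30×10⁴ mbar/h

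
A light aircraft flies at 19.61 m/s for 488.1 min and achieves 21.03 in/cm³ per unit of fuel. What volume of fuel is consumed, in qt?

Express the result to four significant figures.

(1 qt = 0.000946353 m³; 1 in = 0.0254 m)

488.1 min → 29286 s
d = v × t = 19.61 × 29286 = 574298 m
21.03 in/cm³ → 534162 m/m³
V = d / (distance per unit fuel) = 574298 / 534162 = 1.07514 m³
In qt: 1.07514 / 0.000946353 = 1136.09 qt

1136 qt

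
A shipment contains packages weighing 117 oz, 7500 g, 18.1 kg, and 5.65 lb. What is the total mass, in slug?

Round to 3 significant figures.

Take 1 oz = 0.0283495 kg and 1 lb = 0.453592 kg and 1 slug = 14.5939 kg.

2.16 slug

117 oz × 0.0283495 → 3.31689 kg
7500 g × 0.001 → 7.5 kg
18.1 kg (already kg)
5.65 lb × 0.453592 → 2.56279 kg
Sum: 3.31689 + 7.5 + 18.1 + 2.56279 = 31.4797 kg
In slug: 31.4797 / 14.5939 = 2.15705 slug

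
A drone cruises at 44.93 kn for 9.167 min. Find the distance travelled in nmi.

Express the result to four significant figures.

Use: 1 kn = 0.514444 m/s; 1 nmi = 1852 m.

6.865 nmi

44.93 kn × 0.514444 = 23.114 m/s
9.167 min × 60 = 550.02 s
d = v × t = 23.114 m/s × 550.02 s = 12713.2 m
12713.2 m ÷ (1852 m/nmi) = 6.86458 nmi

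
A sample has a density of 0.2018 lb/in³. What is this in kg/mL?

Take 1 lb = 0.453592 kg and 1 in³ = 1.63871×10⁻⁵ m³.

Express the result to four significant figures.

0.2018 lb/in³ × 0.453592 kg/lb ÷ 1.63871×10⁻⁵ m³/in³ = 5585.79 kg/m³
5585.79 kg/m³ × 10⁻⁶ m³/mL = 0.00558579 kg/mL

0.005586 kg/mL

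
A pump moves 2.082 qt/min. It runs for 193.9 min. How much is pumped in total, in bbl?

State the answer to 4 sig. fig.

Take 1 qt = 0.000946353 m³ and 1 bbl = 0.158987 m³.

2.082 qt/min → 3.28384×10⁻⁵ m³/s
193.9 min → 11634 s
V = Q × t = 3.28384×10⁻⁵ × 11634 = 0.382042 m³
In bbl: 0.382042 / 0.158987 = 2.40298 bbl

2.403 bbl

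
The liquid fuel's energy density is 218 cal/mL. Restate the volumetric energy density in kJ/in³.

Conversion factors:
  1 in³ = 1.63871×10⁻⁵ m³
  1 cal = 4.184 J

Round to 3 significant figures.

218 cal/mL × 4.184 J/cal ÷ 10⁻⁶ m³/mL = 9.12112×10⁸ J/m³
9.12112×10⁸ J/m³ ÷ 1000 J/kJ × 1.63871×10⁻⁵ m³/in³ = 14.9469 kJ/in³

14.9 kJ/in³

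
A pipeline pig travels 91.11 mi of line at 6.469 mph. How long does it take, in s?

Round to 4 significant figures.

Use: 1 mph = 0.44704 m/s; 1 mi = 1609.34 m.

91.11 mi × 1609.34 = 146627 m
6.469 mph × 0.44704 = 2.8919 m/s
t = d / v = 146627 m / 2.8919 m/s = 50702.7 s

5.070×10⁴ s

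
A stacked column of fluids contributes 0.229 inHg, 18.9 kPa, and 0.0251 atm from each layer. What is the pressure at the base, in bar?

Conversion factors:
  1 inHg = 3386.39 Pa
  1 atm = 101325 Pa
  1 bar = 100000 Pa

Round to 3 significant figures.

0.222 bar

0.229 inHg × 3386.39 = 775.483 Pa
18.9 kPa × 1000 = 18900 Pa
0.0251 atm × 101325 = 2543.26 Pa
Total: 775.483 + 18900 + 2543.26 = 22218.7 Pa
In bar: 22218.7 / 100000 = 0.222187 bar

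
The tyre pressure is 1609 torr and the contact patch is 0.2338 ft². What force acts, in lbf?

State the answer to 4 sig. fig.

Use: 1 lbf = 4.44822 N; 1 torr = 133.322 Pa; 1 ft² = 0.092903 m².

1609 torr × 133.322 = 214515 Pa
0.2338 ft² × 0.092903 = 0.0217207 m²
F = P × A = 214515 Pa × 0.0217207 m² = 4659.42 N
4659.42 N ÷ (4.44822 N/lbf) = 1047.48 lbf

1047 lbf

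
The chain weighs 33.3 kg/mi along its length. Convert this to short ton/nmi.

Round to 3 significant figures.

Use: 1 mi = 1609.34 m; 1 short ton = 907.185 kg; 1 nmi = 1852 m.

33.3 kg/mi ÷ 1609.34 m/mi = 0.0206917 kg/m
0.0206917 kg/m ÷ 907.185 kg/short ton × 1852 m/nmi = 0.0422417 short ton/nmi

0.0422 short ton/nmi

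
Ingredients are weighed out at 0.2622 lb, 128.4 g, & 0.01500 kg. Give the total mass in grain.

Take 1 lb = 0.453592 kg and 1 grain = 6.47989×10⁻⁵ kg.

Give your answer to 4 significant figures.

0.2622 lb × 0.453592 = 0.118932 kg
128.4 g × 0.001 = 0.1284 kg
0.01500 kg (already kg)
Combined: 0.118932 + 0.1284 + 0.015 = 0.262332 kg
In grain: 0.262332 / 6.47989×10⁻⁵ = 4048.4 grain

4048 grain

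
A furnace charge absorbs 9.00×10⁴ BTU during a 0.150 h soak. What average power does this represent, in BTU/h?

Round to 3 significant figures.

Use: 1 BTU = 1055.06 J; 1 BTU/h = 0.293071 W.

6.00×10⁵ BTU/h

9.00×10⁴ BTU × 1055.06 → 9.49554×10⁷ J
0.150 h × 3600 → 540 s
P = E / t = 9.49554×10⁷ J / 540 s = 175843 W
175843 W ÷ (0.293071 W/BTU/h) = 600001 BTU/h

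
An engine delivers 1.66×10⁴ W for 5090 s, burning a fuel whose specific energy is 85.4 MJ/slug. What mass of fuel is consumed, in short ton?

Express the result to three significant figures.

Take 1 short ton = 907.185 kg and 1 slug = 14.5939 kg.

E = P × t = 16600 × 5090 = 8.4494×10⁷ J
85.4 MJ/slug → 5.85176×10⁶ J/kg
m = E / e_s = 8.4494×10⁷ / 5.85176×10⁶ = 14.4391 kg
In short ton: 14.4391 / 907.185 = 0.0159164 short ton

0.0159 short ton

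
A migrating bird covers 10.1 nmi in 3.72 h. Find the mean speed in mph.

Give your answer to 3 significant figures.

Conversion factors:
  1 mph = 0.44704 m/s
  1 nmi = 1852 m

10.1 nmi × 1852 → 18705.2 m
3.72 h × 3600 → 13392 s
v = d / t = 18705.2 m / 13392 s = 1.39674 m/s
1.39674 m/s ÷ (0.44704 m/s/mph) = 3.12442 mph

3.12 mph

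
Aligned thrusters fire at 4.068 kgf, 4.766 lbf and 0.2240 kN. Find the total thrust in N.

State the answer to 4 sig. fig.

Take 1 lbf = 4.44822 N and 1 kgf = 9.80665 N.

4.068 kgf × 9.80665 = 39.8935 N
4.766 lbf × 4.44822 = 21.2002 N
0.2240 kN × 1000 = 224 N
Combined: 39.8935 + 21.2002 + 224 = 285.094 N

285.1 N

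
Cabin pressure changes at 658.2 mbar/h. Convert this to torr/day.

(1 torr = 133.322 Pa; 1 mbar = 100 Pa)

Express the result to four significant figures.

658.2 mbar/h × 100 Pa/mbar ÷ 3600 s/h = 18.2833 Pa/s
18.2833 Pa/s ÷ 133.322 Pa/torr × 86400 s/day = 11848.6 torr/day

1.185×10⁴ torr/day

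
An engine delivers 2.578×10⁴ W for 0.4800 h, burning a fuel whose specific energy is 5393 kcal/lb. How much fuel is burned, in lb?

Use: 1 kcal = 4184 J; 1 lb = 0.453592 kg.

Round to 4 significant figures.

0.4800 h → 1728 s
E = P × t = 25780 × 1728 = 4.45478×10⁷ J
5393 kcal/lb → 4.97458×10⁷ J/kg
m = E / e_s = 4.45478×10⁷ / 4.97458×10⁷ = 0.895509 kg
In lb: 0.895509 / 0.453592 = 1.97426 lb

1.974 lb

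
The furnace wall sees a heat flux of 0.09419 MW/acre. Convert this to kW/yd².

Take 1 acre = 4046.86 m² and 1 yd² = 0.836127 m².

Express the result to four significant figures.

0.09419 MW/acre × 1000000 W/MW ÷ 4046.86 m²/acre = 23.2748 W/m²
23.2748 W/m² ÷ 1000 W/kW × 0.836127 m²/yd² = 0.0194607 kW/yd²

0.01946 kW/yd²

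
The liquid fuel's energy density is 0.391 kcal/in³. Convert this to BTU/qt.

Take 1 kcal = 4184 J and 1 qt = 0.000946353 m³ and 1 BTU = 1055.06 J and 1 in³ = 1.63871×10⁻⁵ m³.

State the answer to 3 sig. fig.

0.391 kcal/in³ × 4184 J/kcal ÷ 1.63871×10⁻⁵ m³/in³ = 9.98312×10⁷ J/m³
9.98312×10⁷ J/m³ ÷ 1055.06 J/BTU × 0.000946353 m³/qt = 89.5452 BTU/qt

89.5 BTU/qt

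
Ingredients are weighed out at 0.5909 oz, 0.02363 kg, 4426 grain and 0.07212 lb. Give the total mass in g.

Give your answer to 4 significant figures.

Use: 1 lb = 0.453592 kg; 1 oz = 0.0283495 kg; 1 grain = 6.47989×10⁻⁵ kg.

0.5909 oz × 0.0283495 = 0.0167517 kg
0.02363 kg (already kg)
4426 grain × 6.47989×10⁻⁵ = 0.2868 kg
0.07212 lb × 0.453592 = 0.0327131 kg
Sum: 0.0167517 + 0.02363 + 0.2868 + 0.0327131 = 0.359895 kg
In g: 0.359895 / 0.001 = 359.895 g

359.9 g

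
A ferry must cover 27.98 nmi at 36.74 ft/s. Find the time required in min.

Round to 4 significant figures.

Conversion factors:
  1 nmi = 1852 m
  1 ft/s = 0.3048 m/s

77.12 min

27.98 nmi × 1852 → 51819 m
36.74 ft/s × 0.3048 → 11.1984 m/s
t = d / v = 51819 m / 11.1984 m/s = 4627.36 s
4627.36 s ÷ (60 s/min) = 77.1227 min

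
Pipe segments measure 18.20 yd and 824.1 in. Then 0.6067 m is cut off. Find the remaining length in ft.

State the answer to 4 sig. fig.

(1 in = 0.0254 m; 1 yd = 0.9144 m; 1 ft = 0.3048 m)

18.20 yd × 0.9144 = 16.6421 m
824.1 in × 0.0254 = 20.9321 m
0.6067 m (already m)
Net: 16.6421 + 20.9321 − 0.6067 = 36.9675 m
In ft: 36.9675 / 0.3048 = 121.284 ft

121.3 ft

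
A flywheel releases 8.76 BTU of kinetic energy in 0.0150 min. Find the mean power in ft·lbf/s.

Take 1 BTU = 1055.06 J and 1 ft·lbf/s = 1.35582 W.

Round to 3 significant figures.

8.76 BTU × 1055.06 → 9242.33 J
0.0150 min × 60 → 0.9 s
P = E / t = 9242.33 J / 0.9 s = 10269.3 W
10269.3 W ÷ (1.35582 W/ft·lbf/s) = 7574.24 ft·lbf/s

7570 ft·lbf/s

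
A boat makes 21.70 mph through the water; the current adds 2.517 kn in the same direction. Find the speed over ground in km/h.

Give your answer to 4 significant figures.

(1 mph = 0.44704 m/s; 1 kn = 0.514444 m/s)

39.58 km/h

21.70 mph × 0.44704 → 9.70077 m/s
2.517 kn × 0.514444 → 1.29486 m/s
Sum: 9.70077 + 1.29486 = 10.9956 m/s
In km/h: 10.9956 / (1/3.6) = 39.5842 km/h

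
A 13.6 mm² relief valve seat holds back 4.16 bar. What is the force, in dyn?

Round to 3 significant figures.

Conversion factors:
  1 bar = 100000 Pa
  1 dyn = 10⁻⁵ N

4.16 bar × 100000 → 416000 Pa
13.6 mm² × 10⁻⁶ → 1.36×10⁻⁵ m²
F = P × A = 416000 Pa × 1.36×10⁻⁵ m² = 5.6576 N
5.6576 N ÷ (10⁻⁵ N/dyn) = 565760 dyn

5.66×10⁵ dyn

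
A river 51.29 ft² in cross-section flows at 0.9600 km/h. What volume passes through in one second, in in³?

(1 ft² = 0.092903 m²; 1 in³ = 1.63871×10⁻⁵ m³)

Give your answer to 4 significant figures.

7.754×10⁴ in³

0.9600 km/h × (1/3.6) = 0.266667 m/s
51.29 ft² × 0.092903 = 4.76499 m²
V = v × A × t = 0.266667 m/s × 4.76499 m² × 1 s = 1.27067 m³
1.27067 m³ ÷ (1.63871×10⁻⁵ m³/in³) = 77540.9 in³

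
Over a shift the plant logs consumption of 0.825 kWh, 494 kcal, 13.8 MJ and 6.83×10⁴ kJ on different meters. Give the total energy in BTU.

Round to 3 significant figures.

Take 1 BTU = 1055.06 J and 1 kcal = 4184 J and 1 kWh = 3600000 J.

0.825 kWh × 3600000 = 2.97×10⁶ J
494 kcal × 4184 = 2.0669×10⁶ J
13.8 MJ × 1000000 = 1.38×10⁷ J
6.83×10⁴ kJ × 1000 = 6.83×10⁷ J
Combined: 2.97×10⁶ + 2.0669×10⁶ + 1.38×10⁷ + 6.83×10⁷ = 8.71369×10⁷ J
In BTU: 8.71369×10⁷ / 1055.06 = 82589.5 BTU

8.26×10⁴ BTU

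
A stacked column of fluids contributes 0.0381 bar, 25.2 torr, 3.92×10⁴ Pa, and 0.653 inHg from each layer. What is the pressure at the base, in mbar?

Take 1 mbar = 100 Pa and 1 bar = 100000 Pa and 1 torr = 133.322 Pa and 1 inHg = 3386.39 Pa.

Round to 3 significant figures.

0.0381 bar × 100000 = 3810 Pa
25.2 torr × 133.322 = 3359.71 Pa
3.92×10⁴ Pa (already Pa)
0.653 inHg × 3386.39 = 2211.31 Pa
Total: 3810 + 3359.71 + 39200 + 2211.31 = 48581 Pa
In mbar: 48581 / 100 = 485.81 mbar

486 mbar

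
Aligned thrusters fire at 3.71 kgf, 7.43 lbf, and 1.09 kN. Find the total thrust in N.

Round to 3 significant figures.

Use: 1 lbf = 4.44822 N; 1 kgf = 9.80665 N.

1160 N

3.71 kgf × 9.80665 = 36.3827 N
7.43 lbf × 4.44822 = 33.0503 N
1.09 kN × 1000 = 1090 N
Sum: 36.3827 + 33.0503 + 1090 = 1159.43 N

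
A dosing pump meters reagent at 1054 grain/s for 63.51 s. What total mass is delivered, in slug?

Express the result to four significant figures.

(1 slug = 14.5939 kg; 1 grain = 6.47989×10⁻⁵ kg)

1054 grain/s → 0.068298 kg/s
m = ṁ × t = 0.068298 × 63.51 = 4.33761 kg
In slug: 4.33761 / 14.5939 = 0.297221 slug

0.2972 slug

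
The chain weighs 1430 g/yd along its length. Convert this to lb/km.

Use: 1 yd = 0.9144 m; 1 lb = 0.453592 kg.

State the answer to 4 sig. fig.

1430 g/yd × 0.001 kg/g ÷ 0.9144 m/yd = 1.56387 kg/m
1.56387 kg/m ÷ 0.453592 kg/lb × 1000 m/km = 3447.75 lb/km

3448 lb/km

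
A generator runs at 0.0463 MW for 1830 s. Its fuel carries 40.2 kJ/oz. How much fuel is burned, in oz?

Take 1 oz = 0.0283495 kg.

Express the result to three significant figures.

0.0463 MW → 46300 W
E = P × t = 46300 × 1830 = 8.4729×10⁷ J
40.2 kJ/oz → 1.41801×10⁶ J/kg
m = E / e_s = 8.4729×10⁷ / 1.41801×10⁶ = 59.752 kg
In oz: 59.752 / 0.0283495 = 2107.69 oz

2110 oz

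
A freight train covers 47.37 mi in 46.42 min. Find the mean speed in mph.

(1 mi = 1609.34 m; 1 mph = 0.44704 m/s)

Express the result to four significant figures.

61.23 mph

47.37 mi × 1609.34 = 76234.4 m
46.42 min × 60 = 2785.2 s
v = d / t = 76234.4 m / 2785.2 s = 27.3712 m/s
27.3712 m/s ÷ (0.44704 m/s/mph) = 61.2276 mph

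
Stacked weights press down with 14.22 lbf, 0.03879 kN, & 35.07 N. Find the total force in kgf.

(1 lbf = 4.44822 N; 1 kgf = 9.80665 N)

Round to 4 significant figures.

14.22 lbf × 4.44822 = 63.2537 N
0.03879 kN × 1000 = 38.79 N
35.07 N (already N)
Total: 63.2537 + 38.79 + 35.07 = 137.114 N
In kgf: 137.114 / 9.80665 = 13.9817 kgf

13.98 kgf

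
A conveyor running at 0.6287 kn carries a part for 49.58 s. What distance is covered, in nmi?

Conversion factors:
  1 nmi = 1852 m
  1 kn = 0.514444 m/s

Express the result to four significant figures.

0.6287 kn × 0.514444 → 0.323431 m/s
d = v × t = 0.323431 m/s × 49.58 s = 16.0357 m
16.0357 m ÷ (1852 m/nmi) = 0.00865859 nmi

0.008659 nmi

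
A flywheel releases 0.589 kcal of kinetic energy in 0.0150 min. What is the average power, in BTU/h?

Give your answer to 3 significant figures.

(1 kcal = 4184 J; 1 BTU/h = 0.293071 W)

9340 BTU/h

0.589 kcal × 4184 = 2464.38 J
0.0150 min × 60 = 0.9 s
P = E / t = 2464.38 J / 0.9 s = 2738.2 W
2738.2 W ÷ (0.293071 W/BTU/h) = 9343.13 BTU/h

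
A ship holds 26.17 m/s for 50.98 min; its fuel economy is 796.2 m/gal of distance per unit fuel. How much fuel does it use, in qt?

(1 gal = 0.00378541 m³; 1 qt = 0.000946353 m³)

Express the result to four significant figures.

50.98 min → 3058.8 s
d = v × t = 26.17 × 3058.8 = 80048.8 m
796.2 m/gal → 210334 m/m³
V = d / (distance per unit fuel) = 80048.8 / 210334 = 0.380579 m³
In qt: 0.380579 / 0.000946353 = 402.153 qt

402.2 qt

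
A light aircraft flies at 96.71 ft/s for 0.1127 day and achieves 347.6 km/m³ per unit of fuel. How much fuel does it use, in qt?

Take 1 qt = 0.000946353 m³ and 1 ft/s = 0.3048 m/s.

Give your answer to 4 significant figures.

872.6 qt

96.71 ft/s → 29.4772 m/s
0.1127 day → 9737.28 s
d = v × t = 29.4772 × 9737.28 = 287028 m
347.6 km/m³ → 347600 m/m³
V = d / (distance per unit fuel) = 287028 / 347600 = 0.825742 m³
In qt: 0.825742 / 0.000946353 = 872.552 qt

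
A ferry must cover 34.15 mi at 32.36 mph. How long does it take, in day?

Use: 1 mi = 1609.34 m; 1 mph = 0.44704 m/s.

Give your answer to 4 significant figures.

0.04397 day

34.15 mi × 1609.34 → 54959 m
32.36 mph × 0.44704 → 14.4662 m/s
t = d / v = 54959 m / 14.4662 m/s = 3799.13 s
3799.13 s ÷ (86400 s/day) = 0.0439714 day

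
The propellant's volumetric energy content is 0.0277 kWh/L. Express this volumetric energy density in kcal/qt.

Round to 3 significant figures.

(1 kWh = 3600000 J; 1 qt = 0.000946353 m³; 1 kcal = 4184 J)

0.0277 kWh/L × 3600000 J/kWh ÷ 0.001 m³/L = 9.972×10⁷ J/m³
9.972×10⁷ J/m³ ÷ 4184 J/kcal × 0.000946353 m³/qt = 22.555 kcal/qt

22.6 kcal/qt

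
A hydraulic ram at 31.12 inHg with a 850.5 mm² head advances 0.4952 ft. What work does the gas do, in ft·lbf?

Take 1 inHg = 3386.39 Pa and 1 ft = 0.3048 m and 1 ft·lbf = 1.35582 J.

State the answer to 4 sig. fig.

9.978 ft·lbf

31.12 inHg → 105384 Pa
850.5 mm² → 8.505×10⁻⁴ m²
F = P × A = 105384 × 8.505×10⁻⁴ = 89.6291 N
0.4952 ft → 0.150937 m
W = F × d = 89.6291 × 0.150937 = 13.5283 J
In ft·lbf: 13.5283 / 1.35582 = 9.97795 ft·lbf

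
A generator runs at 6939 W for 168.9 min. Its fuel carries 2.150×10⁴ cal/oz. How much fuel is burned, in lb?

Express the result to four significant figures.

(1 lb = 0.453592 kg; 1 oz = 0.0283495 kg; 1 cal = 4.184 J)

48.86 lb

168.9 min → 10134 s
E = P × t = 6939 × 10134 = 7.03198×10⁷ J
2.150×10⁴ cal/oz → 3.17311×10⁶ J/kg
m = E / e_s = 7.03198×10⁷ / 3.17311×10⁶ = 22.1612 kg
In lb: 22.1612 / 0.453592 = 48.8571 lb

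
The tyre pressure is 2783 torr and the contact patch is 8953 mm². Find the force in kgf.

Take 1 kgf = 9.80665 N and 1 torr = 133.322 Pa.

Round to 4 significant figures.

338.7 kgf

2783 torr × 133.322 = 371035 Pa
8953 mm² × 10⁻⁶ = 0.008953 m²
F = P × A = 371035 Pa × 0.008953 m² = 3321.88 N
3321.88 N ÷ (9.80665 N/kgf) = 338.737 kgf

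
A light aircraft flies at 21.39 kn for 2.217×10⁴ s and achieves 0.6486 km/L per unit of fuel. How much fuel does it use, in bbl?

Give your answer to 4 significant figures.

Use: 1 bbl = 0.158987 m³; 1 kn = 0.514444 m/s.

21.39 kn → 11.004 m/s
d = v × t = 11.004 × 22170 = 243959 m
0.6486 km/L → 648600 m/m³
V = d / (distance per unit fuel) = 243959 / 648600 = 0.376132 m³
In bbl: 0.376132 / 0.158987 = 2.3658 bbl

2.366 bbl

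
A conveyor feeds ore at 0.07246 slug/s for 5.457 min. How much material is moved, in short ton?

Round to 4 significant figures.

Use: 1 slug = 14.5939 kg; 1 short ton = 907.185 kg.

0.3817 short ton

0.07246 slug/s → 1.05747 kg/s
5.457 min → 327.42 s
m = ṁ × t = 1.05747 × 327.42 = 346.237 kg
In short ton: 346.237 / 907.185 = 0.381661 short ton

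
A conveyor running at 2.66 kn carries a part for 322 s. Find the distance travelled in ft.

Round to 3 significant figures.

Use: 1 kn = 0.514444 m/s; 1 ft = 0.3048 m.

2.66 kn × 0.514444 = 1.36842 m/s
d = v × t = 1.36842 m/s × 322 s = 440.631 m
440.631 m ÷ (0.3048 m/ft) = 1445.64 ft

1450 ft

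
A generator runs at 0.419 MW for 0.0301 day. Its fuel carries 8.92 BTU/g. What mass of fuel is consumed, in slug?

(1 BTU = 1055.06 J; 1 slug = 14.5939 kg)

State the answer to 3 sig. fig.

7.93 slug

0.419 MW → 419000 W
0.0301 day → 2600.64 s
E = P × t = 419000 × 2600.64 = 1.08967×10⁹ J
8.92 BTU/g → 9.41114×10⁶ J/kg
m = E / e_s = 1.08967×10⁹ / 9.41114×10⁶ = 115.785 kg
In slug: 115.785 / 14.5939 = 7.93379 slug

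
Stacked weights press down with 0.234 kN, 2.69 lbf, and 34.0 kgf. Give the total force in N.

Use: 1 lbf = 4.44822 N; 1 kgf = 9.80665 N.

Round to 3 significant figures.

0.234 kN × 1000 = 234 N
2.69 lbf × 4.44822 = 11.9657 N
34.0 kgf × 9.80665 = 333.426 N
Total: 234 + 11.9657 + 333.426 = 579.392 N

579 N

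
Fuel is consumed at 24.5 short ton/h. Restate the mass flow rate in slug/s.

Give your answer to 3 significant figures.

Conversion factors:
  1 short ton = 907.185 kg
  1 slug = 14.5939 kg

24.5 short ton/h × 907.185 kg/short ton ÷ 3600 s/h = 6.1739 kg/s
6.1739 kg/s ÷ 14.5939 kg/slug = 0.423047 slug/s

0.423 slug/s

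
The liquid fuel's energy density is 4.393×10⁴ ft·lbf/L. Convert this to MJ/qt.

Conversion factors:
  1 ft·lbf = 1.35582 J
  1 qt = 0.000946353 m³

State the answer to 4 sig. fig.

4.393×10⁴ ft·lbf/L × 1.35582 J/ft·lbf ÷ 0.001 m³/L = 5.95612×10⁷ J/m³
5.95612×10⁷ J/m³ ÷ 1000000 J/MJ × 0.000946353 m³/qt = 0.0563659 MJ/qt

0.05637 MJ/qt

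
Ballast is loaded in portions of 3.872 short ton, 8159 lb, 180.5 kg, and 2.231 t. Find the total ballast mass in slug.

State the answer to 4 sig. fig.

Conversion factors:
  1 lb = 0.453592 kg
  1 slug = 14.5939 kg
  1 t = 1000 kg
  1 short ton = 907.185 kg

659.5 slug

3.872 short ton × 907.185 = 3512.62 kg
8159 lb × 0.453592 = 3700.86 kg
180.5 kg (already kg)
2.231 t × 1000 = 2231 kg
Sum: 3512.62 + 3700.86 + 180.5 + 2231 = 9624.98 kg
In slug: 9624.98 / 14.5939 = 659.521 slug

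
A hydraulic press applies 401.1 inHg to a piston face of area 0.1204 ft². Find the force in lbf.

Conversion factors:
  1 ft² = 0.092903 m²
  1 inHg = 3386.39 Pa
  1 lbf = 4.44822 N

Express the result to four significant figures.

401.1 inHg × 3386.39 = 1.35828×10⁶ Pa
0.1204 ft² × 0.092903 = 0.0111855 m²
F = P × A = 1.35828×10⁶ Pa × 0.0111855 m² = 15193 N
15193 N ÷ (4.44822 N/lbf) = 3415.52 lbf

3416 lbf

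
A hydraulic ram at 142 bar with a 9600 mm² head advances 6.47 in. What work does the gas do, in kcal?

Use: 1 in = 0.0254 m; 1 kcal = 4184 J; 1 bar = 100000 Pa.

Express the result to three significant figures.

142 bar → 1.42×10⁷ Pa
9600 mm² → 0.0096 m²
F = P × A = 1.42×10⁷ × 0.0096 = 136320 N
6.47 in → 0.164338 m
W = F × d = 136320 × 0.164338 = 22402.6 J
In kcal: 22402.6 / 4184 = 5.35435 kcal

5.35 kcal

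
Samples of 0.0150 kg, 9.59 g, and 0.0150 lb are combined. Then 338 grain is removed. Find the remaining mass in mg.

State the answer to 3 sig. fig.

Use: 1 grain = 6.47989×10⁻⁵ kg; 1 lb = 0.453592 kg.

0.0150 kg (already kg)
9.59 g × 0.001 → 0.00959 kg
0.0150 lb × 0.453592 → 0.00680388 kg
338 grain × 6.47989×10⁻⁵ → 0.021902 kg
Sum: 0.015 + 0.00959 + 0.00680388 − 0.021902 = 0.00949188 kg
In mg: 0.00949188 / 10⁻⁶ = 9491.88 mg

9490 mg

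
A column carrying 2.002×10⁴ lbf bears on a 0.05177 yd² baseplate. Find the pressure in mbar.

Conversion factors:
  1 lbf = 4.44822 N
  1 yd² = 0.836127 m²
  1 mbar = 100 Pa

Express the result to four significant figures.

2.002×10⁴ lbf × 4.44822 = 89053.4 N
0.05177 yd² × 0.836127 = 0.0432863 m²
P = F / A = 89053.4 N / 0.0432863 m² = 2.05731×10⁶ Pa
2.05731×10⁶ Pa ÷ (100 Pa/mbar) = 20573.1 mbar

2.057×10⁴ mbar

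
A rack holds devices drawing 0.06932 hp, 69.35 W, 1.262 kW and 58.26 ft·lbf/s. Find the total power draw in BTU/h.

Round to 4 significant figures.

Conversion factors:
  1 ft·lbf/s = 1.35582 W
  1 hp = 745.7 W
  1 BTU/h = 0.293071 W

0.06932 hp × 745.7 → 51.6919 W
69.35 W (already W)
1.262 kW × 1000 → 1262 W
58.26 ft·lbf/s × 1.35582 → 78.9901 W
Combined: 51.6919 + 69.35 + 1262 + 78.9901 = 1462.03 W
In BTU/h: 1462.03 / 0.293071 = 4988.65 BTU/h

4989 BTU/h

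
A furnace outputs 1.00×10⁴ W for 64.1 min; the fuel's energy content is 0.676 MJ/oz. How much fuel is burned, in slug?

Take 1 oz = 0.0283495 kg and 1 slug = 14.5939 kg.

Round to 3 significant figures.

0.111 slug

64.1 min → 3846 s
E = P × t = 10000 × 3846 = 3.846×10⁷ J
0.676 MJ/oz → 2.38452×10⁷ J/kg
m = E / e_s = 3.846×10⁷ / 2.38452×10⁷ = 1.6129 kg
In slug: 1.6129 / 14.5939 = 0.110519 slug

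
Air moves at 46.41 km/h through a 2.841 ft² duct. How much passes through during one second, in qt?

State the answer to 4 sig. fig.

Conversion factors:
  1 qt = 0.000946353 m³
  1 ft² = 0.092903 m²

46.41 km/h × (1/3.6) = 12.8917 m/s
2.841 ft² × 0.092903 = 0.263937 m²
V = v × A × t = 12.8917 m/s × 0.263937 m² × 1 s = 3.4026 m³
3.4026 m³ ÷ (0.000946353 m³/qt) = 3595.49 qt

3595 qt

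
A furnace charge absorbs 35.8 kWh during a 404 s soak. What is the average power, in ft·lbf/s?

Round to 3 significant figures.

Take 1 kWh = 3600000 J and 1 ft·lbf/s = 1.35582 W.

35.8 kWh × 3600000 → 1.2888×10⁸ J
P = E / t = 1.2888×10⁸ J / 404 s = 319010 W
319010 W ÷ (1.35582 W/ft·lbf/s) = 235289 ft·lbf/s

2.35×10⁵ ft·lbf/s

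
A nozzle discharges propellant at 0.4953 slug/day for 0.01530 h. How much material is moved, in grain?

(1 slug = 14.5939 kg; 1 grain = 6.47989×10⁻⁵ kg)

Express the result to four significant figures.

0.4953 slug/day → 8.36616×10⁻⁵ kg/s
0.01530 h → 55.08 s
m = ṁ × t = 8.36616×10⁻⁵ × 55.08 = 0.00460808 kg
In grain: 0.00460808 / 6.47989×10⁻⁵ = 71.1136 grain

71.11 grain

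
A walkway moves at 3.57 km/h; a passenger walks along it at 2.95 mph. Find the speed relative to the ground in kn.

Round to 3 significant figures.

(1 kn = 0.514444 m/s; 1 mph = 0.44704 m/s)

4.49 kn

3.57 km/h × (1/3.6) = 0.991667 m/s
2.95 mph × 0.44704 = 1.31877 m/s
Combined: 0.991667 + 1.31877 = 2.31044 m/s
In kn: 2.31044 / 0.514444 = 4.49114 kn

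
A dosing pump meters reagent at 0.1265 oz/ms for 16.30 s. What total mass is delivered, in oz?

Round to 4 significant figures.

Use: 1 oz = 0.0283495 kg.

2062 oz

0.1265 oz/ms → 3.58621 kg/s
m = ṁ × t = 3.58621 × 16.3 = 58.4552 kg
In oz: 58.4552 / 0.0283495 = 2061.95 oz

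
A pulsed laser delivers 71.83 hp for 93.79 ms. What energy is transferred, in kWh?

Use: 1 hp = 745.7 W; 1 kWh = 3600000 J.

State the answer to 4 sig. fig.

0.001395 kWh

71.83 hp × 745.7 → 53563.6 W
93.79 ms × 0.001 → 0.09379 s
E = P × t = 53563.6 W × 0.09379 s = 5023.73 J
5023.73 J ÷ (3600000 J/kWh) = 0.00139548 kWh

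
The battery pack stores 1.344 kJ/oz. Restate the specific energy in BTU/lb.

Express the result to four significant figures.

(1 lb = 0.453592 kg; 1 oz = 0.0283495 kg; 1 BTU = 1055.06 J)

1.344 kJ/oz × 1000 J/kJ ÷ 0.0283495 kg/oz = 47408.2 J/kg
47408.2 J/kg ÷ 1055.06 J/BTU × 0.453592 kg/lb = 20.3818 BTU/lb

20.38 BTU/lb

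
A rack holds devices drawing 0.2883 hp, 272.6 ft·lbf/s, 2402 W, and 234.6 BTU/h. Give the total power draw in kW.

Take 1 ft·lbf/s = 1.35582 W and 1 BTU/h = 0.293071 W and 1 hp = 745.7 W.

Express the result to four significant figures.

3.055 kW

0.2883 hp × 745.7 → 214.985 W
272.6 ft·lbf/s × 1.35582 → 369.597 W
2402 W (already W)
234.6 BTU/h × 0.293071 → 68.7545 W
Total: 214.985 + 369.597 + 2402 + 68.7545 = 3055.34 W
In kW: 3055.34 / 1000 = 3.05534 kW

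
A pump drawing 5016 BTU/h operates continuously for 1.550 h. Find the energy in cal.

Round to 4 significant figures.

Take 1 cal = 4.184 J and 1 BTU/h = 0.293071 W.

5016 BTU/h × 0.293071 → 1470.04 W
1.550 h × 3600 → 5580 s
E = P × t = 1470.04 W × 5580 s = 8.20282×10⁶ J
8.20282×10⁶ J ÷ (4.184 J/cal) = 1.96052×10⁶ cal

1.961×10⁶ cal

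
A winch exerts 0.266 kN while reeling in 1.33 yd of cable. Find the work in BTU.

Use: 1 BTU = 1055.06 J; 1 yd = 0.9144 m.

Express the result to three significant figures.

0.266 kN × 1000 → 266 N
1.33 yd × 0.9144 → 1.21615 m
W = F × d = 266 N × 1.21615 m = 323.496 J
323.496 J ÷ (1055.06 J/BTU) = 0.306614 BTU

0.307 BTU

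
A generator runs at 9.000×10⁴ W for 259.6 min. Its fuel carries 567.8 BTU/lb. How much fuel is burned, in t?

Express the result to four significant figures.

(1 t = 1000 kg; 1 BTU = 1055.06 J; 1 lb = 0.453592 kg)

1.061 t

259.6 min → 15576 s
E = P × t = 90000 × 15576 = 1.40184×10⁹ J
567.8 BTU/lb → 1.32071×10⁶ J/kg
m = E / e_s = 1.40184×10⁹ / 1.32071×10⁶ = 1061.43 kg
In t: 1061.43 / 1000 = 1.06143 t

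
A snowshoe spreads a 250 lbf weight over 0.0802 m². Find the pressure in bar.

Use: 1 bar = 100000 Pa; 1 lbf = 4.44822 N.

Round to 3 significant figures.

250 lbf × 4.44822 → 1112.06 N
P = F / A = 1112.06 N / 0.0802 m² = 13866.1 Pa
13866.1 Pa ÷ (100000 Pa/bar) = 0.138661 bar

0.139 bar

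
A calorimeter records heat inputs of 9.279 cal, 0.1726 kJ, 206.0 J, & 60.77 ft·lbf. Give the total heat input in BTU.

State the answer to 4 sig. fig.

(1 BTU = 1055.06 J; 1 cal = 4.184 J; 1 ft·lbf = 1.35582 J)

0.4737 BTU

9.279 cal × 4.184 → 38.8233 J
0.1726 kJ × 1000 → 172.6 J
206.0 J (already J)
60.77 ft·lbf × 1.35582 → 82.3932 J
Combined: 38.8233 + 172.6 + 206 + 82.3932 = 499.816 J
In BTU: 499.816 / 1055.06 = 0.473732 BTU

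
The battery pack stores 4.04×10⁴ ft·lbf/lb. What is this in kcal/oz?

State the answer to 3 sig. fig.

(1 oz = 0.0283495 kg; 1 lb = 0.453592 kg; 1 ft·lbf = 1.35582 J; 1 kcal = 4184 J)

4.04×10⁴ ft·lbf/lb × 1.35582 J/ft·lbf ÷ 0.453592 kg/lb = 120759 J/kg
120759 J/kg ÷ 4184 J/kcal × 0.0283495 kg/oz = 0.818226 kcal/oz

0.818 kcal/oz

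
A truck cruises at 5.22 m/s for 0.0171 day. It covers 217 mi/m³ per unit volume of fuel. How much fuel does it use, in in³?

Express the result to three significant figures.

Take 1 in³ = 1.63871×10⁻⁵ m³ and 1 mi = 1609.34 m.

0.0171 day → 1477.44 s
d = v × t = 5.22 × 1477.44 = 7712.24 m
217 mi/m³ → 349227 m/m³
V = d / (distance per unit fuel) = 7712.24 / 349227 = 0.0220837 m³
In in³: 0.0220837 / 1.63871×10⁻⁵ = 1347.63 in³

1350 in³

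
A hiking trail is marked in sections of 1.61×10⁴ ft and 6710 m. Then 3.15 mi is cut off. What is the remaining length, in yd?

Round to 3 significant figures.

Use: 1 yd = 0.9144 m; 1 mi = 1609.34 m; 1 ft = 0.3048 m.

1.61×10⁴ ft × 0.3048 → 4907.28 m
6710 m (already m)
3.15 mi × 1609.34 → 5069.42 m
Result: 4907.28 + 6710 − 5069.42 = 6547.86 m
In yd: 6547.86 / 0.9144 = 7160.83 yd

7160 yd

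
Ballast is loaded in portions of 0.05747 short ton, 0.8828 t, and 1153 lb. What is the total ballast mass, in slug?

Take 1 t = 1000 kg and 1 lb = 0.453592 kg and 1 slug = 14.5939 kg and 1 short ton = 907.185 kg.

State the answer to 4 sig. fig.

0.05747 short ton × 907.185 = 52.1359 kg
0.8828 t × 1000 = 882.8 kg
1153 lb × 0.453592 = 522.992 kg
Combined: 52.1359 + 882.8 + 522.992 = 1457.93 kg
In slug: 1457.93 / 14.5939 = 99.9 slug

99.90 slug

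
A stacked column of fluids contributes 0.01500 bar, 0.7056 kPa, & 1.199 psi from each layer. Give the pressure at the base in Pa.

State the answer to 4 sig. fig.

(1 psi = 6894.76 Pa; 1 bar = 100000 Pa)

0.01500 bar × 100000 = 1500 Pa
0.7056 kPa × 1000 = 705.6 Pa
1.199 psi × 6894.76 = 8266.82 Pa
Sum: 1500 + 705.6 + 8266.82 = 10472.4 Pa

1.047×10⁴ Pa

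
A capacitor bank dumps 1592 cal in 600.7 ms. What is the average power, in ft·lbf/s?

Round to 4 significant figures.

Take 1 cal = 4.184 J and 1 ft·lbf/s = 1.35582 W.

1592 cal × 4.184 = 6660.93 J
600.7 ms × 0.001 = 0.6007 s
P = E / t = 6660.93 J / 0.6007 s = 11088.6 W
11088.6 W ÷ (1.35582 W/ft·lbf/s) = 8178.52 ft·lbf/s

8179 ft·lbf/s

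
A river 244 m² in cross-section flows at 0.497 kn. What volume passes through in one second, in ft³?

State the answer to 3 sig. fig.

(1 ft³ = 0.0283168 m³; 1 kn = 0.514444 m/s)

0.497 kn × 0.514444 → 0.255679 m/s
V = v × A × t = 0.255679 m/s × 244 m² × 1 s = 62.3857 m³
62.3857 m³ ÷ (0.0283168 m³/ft³) = 2203.13 ft³

2200 ft³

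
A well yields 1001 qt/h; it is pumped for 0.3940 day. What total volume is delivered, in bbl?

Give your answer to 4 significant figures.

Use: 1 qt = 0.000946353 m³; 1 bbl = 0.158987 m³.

56.34 bbl

1001 qt/h → 2.63139×10⁻⁴ m³/s
0.3940 day → 34041.6 s
V = Q × t = 2.63139×10⁻⁴ × 34041.6 = 8.95767 m³
In bbl: 8.95767 / 0.158987 = 56.3422 bbl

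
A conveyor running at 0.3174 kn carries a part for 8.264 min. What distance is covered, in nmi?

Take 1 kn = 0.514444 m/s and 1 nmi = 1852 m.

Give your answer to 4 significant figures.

0.3174 kn × 0.514444 → 0.163285 m/s
8.264 min × 60 → 495.84 s
d = v × t = 0.163285 m/s × 495.84 s = 80.9632 m
80.9632 m ÷ (1852 m/nmi) = 0.0437166 nmi

0.04372 nmi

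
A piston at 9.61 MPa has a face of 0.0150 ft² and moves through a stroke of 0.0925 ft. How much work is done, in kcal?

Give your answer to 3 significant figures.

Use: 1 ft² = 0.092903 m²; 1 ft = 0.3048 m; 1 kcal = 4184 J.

9.61 MPa → 9.61×10⁶ Pa
0.0150 ft² → 0.00139354 m²
F = P × A = 9.61×10⁶ × 0.00139354 = 13391.9 N
0.0925 ft → 0.028194 m
W = F × d = 13391.9 × 0.028194 = 377.571 J
In kcal: 377.571 / 4184 = 0.0902416 kcal

0.0902 kcal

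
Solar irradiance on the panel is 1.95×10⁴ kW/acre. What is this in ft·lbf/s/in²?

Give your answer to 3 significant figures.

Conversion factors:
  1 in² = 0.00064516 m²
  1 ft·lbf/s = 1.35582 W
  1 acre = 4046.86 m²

2.29 ft·lbf/s/in²

1.95×10⁴ kW/acre × 1000 W/kW ÷ 4046.86 m²/acre = 4818.55 W/m²
4818.55 W/m² ÷ 1.35582 W/ft·lbf/s × 0.00064516 m²/in² = 2.29288 ft·lbf/s/in²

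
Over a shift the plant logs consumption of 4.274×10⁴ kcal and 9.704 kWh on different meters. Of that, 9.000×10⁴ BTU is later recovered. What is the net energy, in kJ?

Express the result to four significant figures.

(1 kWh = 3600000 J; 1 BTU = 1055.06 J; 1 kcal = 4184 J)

4.274×10⁴ kcal × 4184 = 1.78824×10⁸ J
9.704 kWh × 3600000 = 3.49344×10⁷ J
9.000×10⁴ BTU × 1055.06 = 9.49554×10⁷ J
Sum: 1.78824×10⁸ + 3.49344×10⁷ − 9.49554×10⁷ = 1.18803×10⁸ J
In kJ: 1.18803×10⁸ / 1000 = 118803 kJ

1.188×10⁵ kJ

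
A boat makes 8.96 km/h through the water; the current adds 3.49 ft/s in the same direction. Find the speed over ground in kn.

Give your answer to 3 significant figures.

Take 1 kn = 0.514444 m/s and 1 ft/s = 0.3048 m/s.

6.91 kn

8.96 km/h × (1/3.6) → 2.48889 m/s
3.49 ft/s × 0.3048 → 1.06375 m/s
Sum: 2.48889 + 1.06375 = 3.55264 m/s
In kn: 3.55264 / 0.514444 = 6.90579 kn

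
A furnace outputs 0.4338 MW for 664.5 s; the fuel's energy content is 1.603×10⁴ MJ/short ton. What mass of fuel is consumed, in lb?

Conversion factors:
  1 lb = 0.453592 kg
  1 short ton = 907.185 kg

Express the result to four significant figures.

35.97 lb

0.4338 MW → 433800 W
E = P × t = 433800 × 664.5 = 2.8826×10⁸ J
1.603×10⁴ MJ/short ton → 1.767×10⁷ J/kg
m = E / e_s = 2.8826×10⁸ / 1.767×10⁷ = 16.3135 kg
In lb: 16.3135 / 0.453592 = 35.9651 lb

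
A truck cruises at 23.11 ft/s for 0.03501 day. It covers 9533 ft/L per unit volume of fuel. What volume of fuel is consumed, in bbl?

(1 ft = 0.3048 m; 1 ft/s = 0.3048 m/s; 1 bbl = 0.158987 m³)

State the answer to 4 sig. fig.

0.04612 bbl

23.11 ft/s → 7.04393 m/s
0.03501 day → 3024.86 s
d = v × t = 7.04393 × 3024.86 = 21306.9 m
9533 ft/L → 2.90566×10⁶ m/m³
V = d / (distance per unit fuel) = 21306.9 / 2.90566×10⁶ = 0.0073329 m³
In bbl: 0.0073329 / 0.158987 = 0.0461226 bbl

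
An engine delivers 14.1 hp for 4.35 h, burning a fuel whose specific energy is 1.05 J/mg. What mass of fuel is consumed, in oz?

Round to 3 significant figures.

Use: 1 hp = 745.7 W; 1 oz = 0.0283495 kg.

5530 oz

14.1 hp → 10514.4 W
4.35 h → 15660 s
E = P × t = 10514.4 × 15660 = 1.64656×10⁸ J
1.05 J/mg → 1.05×10⁶ J/kg
m = E / e_s = 1.64656×10⁸ / 1.05×10⁶ = 156.815 kg
In oz: 156.815 / 0.0283495 = 5531.49 oz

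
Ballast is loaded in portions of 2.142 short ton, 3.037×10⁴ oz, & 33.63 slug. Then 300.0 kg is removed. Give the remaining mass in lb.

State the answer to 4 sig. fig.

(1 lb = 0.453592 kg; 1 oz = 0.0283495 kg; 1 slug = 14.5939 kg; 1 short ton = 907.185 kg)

2.142 short ton × 907.185 → 1943.19 kg
3.037×10⁴ oz × 0.0283495 → 860.974 kg
33.63 slug × 14.5939 → 490.793 kg
300.0 kg (already kg)
Net: 1943.19 + 860.974 + 490.793 − 300 = 2994.96 kg
In lb: 2994.96 / 0.453592 = 6602.76 lb

6603 lb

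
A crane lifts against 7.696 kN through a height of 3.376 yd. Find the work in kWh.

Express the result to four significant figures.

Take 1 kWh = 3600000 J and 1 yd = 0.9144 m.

0.006599 kWh

7.696 kN × 1000 = 7696 N
3.376 yd × 0.9144 = 3.08701 m
W = F × d = 7696 N × 3.08701 m = 23757.6 J
23757.6 J ÷ (3600000 J/kWh) = 0.00659933 kWh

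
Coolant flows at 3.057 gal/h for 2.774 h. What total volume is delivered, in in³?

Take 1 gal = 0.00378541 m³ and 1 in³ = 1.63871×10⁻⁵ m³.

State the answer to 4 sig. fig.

1959 in³

3.057 gal/h → 3.21444×10⁻⁶ m³/s
2.774 h → 9986.4 s
V = Q × t = 3.21444×10⁻⁶ × 9986.4 = 0.0321007 m³
In in³: 0.0321007 / 1.63871×10⁻⁵ = 1958.9 in³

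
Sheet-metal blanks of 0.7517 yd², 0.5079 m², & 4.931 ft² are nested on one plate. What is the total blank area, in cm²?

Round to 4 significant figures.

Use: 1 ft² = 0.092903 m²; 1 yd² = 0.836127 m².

1.595×10⁴ cm²

0.7517 yd² × 0.836127 → 0.628517 m²
0.5079 m² (already m²)
4.931 ft² × 0.092903 → 0.458105 m²
Combined: 0.628517 + 0.5079 + 0.458105 = 1.59452 m²
In cm²: 1.59452 / 0.0001 = 15945.2 cm²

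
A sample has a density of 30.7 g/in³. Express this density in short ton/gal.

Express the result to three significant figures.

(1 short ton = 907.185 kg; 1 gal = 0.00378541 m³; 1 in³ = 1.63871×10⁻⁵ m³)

30.7 g/in³ × 0.001 kg/g ÷ 1.63871×10⁻⁵ m³/in³ = 1873.42 kg/m³
1873.42 kg/m³ ÷ 907.185 kg/short ton × 0.00378541 m³/gal = 0.00781722 short ton/gal

0.00782 short ton/gal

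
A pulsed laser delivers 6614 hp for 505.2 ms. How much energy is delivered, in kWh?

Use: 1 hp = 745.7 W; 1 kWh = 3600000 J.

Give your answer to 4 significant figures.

0.6921 kWh

6614 hp × 745.7 → 4.93206×10⁶ W
505.2 ms × 0.001 → 0.5052 s
E = P × t = 4.93206×10⁶ W × 0.5052 s = 2.49168×10⁶ J
2.49168×10⁶ J ÷ (3600000 J/kWh) = 0.692133 kWh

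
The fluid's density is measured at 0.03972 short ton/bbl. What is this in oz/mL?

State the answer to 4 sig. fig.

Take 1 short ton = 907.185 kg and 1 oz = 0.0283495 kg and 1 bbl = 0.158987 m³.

0.03972 short ton/bbl × 907.185 kg/short ton ÷ 0.158987 m³/bbl = 226.644 kg/m³
226.644 kg/m³ ÷ 0.0283495 kg/oz × 10⁻⁶ m³/mL = 0.00799464 oz/mL

0.007995 oz/mL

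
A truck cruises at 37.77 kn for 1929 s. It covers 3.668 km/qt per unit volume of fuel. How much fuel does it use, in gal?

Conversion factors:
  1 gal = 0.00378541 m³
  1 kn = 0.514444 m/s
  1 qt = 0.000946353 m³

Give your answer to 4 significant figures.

2.555 gal

37.77 kn → 19.4305 m/s
d = v × t = 19.4305 × 1929 = 37481.4 m
3.668 km/qt → 3.87593×10⁶ m/m³
V = d / (distance per unit fuel) = 37481.4 / 3.87593×10⁶ = 0.0096703 m³
In gal: 0.0096703 / 0.00378541 = 2.55462 gal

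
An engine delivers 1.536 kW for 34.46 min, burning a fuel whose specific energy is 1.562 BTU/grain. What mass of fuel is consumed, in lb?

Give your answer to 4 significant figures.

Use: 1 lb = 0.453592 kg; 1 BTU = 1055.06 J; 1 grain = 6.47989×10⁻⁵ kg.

1.536 kW → 1536 W
34.46 min → 2067.6 s
E = P × t = 1536 × 2067.6 = 3.17583×10⁶ J
1.562 BTU/grain → 2.54326×10⁷ J/kg
m = E / e_s = 3.17583×10⁶ / 2.54326×10⁷ = 0.124872 kg
In lb: 0.124872 / 0.453592 = 0.275296 lb

0.2753 lb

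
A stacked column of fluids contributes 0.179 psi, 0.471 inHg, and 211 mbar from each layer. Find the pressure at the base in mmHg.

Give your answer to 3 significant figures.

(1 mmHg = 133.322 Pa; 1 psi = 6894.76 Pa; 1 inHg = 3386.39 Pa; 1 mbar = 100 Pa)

179 mmHg

0.179 psi × 6894.76 → 1234.16 Pa
0.471 inHg × 3386.39 → 1594.99 Pa
211 mbar × 100 → 21100 Pa
Combined: 1234.16 + 1594.99 + 21100 = 23929.2 Pa
In mmHg: 23929.2 / 133.322 = 179.484 mmHg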